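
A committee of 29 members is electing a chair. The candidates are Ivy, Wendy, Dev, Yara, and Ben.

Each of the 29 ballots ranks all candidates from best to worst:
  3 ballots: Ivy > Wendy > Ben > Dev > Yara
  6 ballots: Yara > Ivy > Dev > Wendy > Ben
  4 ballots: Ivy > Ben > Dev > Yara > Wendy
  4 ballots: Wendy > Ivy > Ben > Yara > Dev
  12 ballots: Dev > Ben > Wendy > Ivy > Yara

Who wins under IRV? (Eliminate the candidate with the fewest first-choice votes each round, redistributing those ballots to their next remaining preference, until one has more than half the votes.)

Ivy

Round 1: Ivy 7, Wendy 4, Dev 12, Yara 6, Ben 0. Ben eliminated.
Round 2: Ivy 7, Wendy 4, Dev 12, Yara 6. Wendy eliminated.
Round 3: Ivy 11, Dev 12, Yara 6. Yara eliminated.
Round 4: Ivy 17, Dev 12. Ivy has a majority (≥15).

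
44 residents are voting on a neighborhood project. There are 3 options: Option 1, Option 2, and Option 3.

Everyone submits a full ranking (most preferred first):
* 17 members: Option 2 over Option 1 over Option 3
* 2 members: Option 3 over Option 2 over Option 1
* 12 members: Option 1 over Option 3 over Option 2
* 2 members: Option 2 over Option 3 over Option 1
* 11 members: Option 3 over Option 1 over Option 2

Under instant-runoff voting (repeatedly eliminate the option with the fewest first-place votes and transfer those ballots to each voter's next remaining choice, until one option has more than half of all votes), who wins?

Round 1: Option 1 12, Option 2 19, Option 3 13. Option 1 eliminated.
Round 2: Option 2 19, Option 3 25. Option 3 has a majority (≥23).

Option 3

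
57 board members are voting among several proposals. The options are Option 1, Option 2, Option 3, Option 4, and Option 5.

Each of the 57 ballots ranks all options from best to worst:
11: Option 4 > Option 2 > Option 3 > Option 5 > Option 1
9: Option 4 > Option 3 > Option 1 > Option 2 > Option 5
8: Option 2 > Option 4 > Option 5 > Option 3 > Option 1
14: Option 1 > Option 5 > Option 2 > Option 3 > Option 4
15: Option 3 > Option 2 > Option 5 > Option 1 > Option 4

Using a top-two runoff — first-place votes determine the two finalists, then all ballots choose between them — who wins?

Round 1 first-place votes: Option 1 14, Option 2 8, Option 3 15, Option 4 20, Option 5 0. Option 4 and Option 3 advance.
Runoff: Option 4 is ranked above Option 3 on 28 ballots, Option 3 above Option 4 on 29.

Option 3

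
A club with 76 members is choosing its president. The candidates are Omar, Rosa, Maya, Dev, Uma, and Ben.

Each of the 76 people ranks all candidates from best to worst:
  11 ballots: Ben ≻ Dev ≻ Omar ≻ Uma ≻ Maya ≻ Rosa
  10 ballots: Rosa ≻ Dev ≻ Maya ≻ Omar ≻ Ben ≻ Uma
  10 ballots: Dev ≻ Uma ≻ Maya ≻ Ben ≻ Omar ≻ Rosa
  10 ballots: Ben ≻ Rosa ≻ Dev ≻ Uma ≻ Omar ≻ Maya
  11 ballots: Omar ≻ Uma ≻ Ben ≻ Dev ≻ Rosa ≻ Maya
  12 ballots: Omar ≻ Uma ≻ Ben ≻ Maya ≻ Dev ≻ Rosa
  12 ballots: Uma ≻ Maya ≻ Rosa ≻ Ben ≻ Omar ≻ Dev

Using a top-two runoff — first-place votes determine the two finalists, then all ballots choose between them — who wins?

Ben

Round 1 first-place votes: Omar 23, Rosa 10, Maya 0, Dev 10, Uma 12, Ben 21. Omar and Ben advance.
Runoff: Omar is ranked above Ben on 33 ballots, Ben above Omar on 43.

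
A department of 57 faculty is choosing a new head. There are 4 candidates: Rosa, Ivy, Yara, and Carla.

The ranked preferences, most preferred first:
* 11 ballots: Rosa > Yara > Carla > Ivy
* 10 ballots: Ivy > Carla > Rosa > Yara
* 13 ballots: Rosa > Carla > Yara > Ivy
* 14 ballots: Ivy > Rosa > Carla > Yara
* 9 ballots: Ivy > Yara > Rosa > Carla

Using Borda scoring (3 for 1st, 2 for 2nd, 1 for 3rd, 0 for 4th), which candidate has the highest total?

Rosa: 11×3 + 10×1 + 13×3 + 14×2 + 9×1 = 119
Ivy: 11×0 + 10×3 + 13×0 + 14×3 + 9×3 = 99
Yara: 11×2 + 10×0 + 13×1 + 14×0 + 9×2 = 53
Carla: 11×1 + 10×2 + 13×2 + 14×1 + 9×0 = 71

Rosa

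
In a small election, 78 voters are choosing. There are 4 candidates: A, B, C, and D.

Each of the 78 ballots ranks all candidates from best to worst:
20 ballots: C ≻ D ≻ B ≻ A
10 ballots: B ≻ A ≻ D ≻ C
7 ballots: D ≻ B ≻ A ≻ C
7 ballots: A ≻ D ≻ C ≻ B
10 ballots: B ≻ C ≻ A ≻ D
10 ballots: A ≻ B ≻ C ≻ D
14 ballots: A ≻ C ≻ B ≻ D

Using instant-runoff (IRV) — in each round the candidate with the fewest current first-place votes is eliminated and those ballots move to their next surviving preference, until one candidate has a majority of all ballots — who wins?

Round 1: A 31, B 20, C 20, D 7. D eliminated.
Round 2: A 31, B 27, C 20. C eliminated.
Round 3: A 31, B 47. B has a majority (≥40).

B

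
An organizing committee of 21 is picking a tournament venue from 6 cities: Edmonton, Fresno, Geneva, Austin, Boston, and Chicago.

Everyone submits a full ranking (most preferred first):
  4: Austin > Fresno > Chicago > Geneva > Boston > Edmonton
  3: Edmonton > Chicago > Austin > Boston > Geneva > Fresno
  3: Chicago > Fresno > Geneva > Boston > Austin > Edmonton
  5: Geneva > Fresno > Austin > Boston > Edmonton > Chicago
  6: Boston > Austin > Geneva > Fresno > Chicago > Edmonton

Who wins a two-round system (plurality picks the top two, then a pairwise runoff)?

Geneva

Round 1 first-place votes: Edmonton 3, Fresno 0, Geneva 5, Austin 4, Boston 6, Chicago 3. Boston and Geneva advance.
Runoff: Boston is ranked above Geneva on 9 ballots, Geneva above Boston on 12.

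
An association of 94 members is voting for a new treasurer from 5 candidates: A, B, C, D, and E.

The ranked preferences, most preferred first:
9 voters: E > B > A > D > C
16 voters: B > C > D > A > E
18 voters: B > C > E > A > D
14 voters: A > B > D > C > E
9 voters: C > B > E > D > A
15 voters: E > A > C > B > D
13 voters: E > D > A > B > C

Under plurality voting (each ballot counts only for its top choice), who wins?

First-place votes: A 14, B 34, C 9, D 0, E 37.

E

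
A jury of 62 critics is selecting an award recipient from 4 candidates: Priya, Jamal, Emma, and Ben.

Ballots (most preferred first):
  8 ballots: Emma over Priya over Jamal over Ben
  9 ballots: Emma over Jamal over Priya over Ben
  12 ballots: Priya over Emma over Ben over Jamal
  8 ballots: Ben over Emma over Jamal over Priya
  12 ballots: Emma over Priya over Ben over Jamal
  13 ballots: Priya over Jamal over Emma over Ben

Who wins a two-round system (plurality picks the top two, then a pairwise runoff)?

Emma

Round 1 first-place votes: Priya 25, Jamal 0, Emma 29, Ben 8. Emma and Priya advance.
Runoff: Emma is ranked above Priya on 37 ballots, Priya above Emma on 25.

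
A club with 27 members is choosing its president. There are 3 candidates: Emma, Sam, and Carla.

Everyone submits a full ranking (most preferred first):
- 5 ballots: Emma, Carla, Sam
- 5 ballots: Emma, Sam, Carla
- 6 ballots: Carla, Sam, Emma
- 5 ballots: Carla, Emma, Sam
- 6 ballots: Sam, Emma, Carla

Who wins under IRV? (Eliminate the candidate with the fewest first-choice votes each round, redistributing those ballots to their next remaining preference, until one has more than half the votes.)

Emma

Round 1: Emma 10, Sam 6, Carla 11. Sam eliminated.
Round 2: Emma 16, Carla 11. Emma has a majority (≥14).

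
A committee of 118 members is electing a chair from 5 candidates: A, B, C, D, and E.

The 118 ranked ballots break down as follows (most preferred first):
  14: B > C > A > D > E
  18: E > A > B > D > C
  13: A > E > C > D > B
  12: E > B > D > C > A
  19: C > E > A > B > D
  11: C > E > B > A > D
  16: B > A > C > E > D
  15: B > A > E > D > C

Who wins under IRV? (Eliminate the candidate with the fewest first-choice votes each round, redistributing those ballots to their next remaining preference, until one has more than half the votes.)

E

Round 1: A 13, B 45, C 30, D 0, E 30. D eliminated.
Round 2: A 13, B 45, C 30, E 30. A eliminated.
Round 3: B 45, C 30, E 43. C eliminated.
Round 4: B 45, E 73. E has a majority (≥60).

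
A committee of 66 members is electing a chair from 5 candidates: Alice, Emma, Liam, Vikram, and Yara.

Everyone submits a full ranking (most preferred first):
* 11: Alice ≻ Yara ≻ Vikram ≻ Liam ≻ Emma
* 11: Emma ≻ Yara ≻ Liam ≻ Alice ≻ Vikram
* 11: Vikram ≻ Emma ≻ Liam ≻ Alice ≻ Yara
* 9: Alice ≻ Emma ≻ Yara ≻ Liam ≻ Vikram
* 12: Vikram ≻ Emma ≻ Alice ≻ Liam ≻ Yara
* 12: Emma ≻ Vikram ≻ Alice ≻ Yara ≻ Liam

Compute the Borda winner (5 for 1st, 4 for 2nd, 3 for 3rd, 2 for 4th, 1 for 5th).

Alice: 11×5 + 11×2 + 11×2 + 9×5 + 12×3 + 12×3 = 216
Emma: 11×1 + 11×5 + 11×4 + 9×4 + 12×4 + 12×5 = 254
Liam: 11×2 + 11×3 + 11×3 + 9×2 + 12×2 + 12×1 = 142
Vikram: 11×3 + 11×1 + 11×5 + 9×1 + 12×5 + 12×4 = 216
Yara: 11×4 + 11×4 + 11×1 + 9×3 + 12×1 + 12×2 = 162

Emma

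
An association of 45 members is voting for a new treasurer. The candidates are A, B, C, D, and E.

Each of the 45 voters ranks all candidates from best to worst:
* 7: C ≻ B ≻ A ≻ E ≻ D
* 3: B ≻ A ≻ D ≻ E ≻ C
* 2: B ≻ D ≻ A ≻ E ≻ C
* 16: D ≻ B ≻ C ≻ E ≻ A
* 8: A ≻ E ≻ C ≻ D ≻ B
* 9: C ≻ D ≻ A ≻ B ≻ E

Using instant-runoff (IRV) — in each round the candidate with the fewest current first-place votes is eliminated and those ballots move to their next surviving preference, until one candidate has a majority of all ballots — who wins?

Round 1: A 8, B 5, C 16, D 16, E 0. E eliminated.
Round 2: A 8, B 5, C 16, D 16. B eliminated.
Round 3: A 11, C 16, D 18. A eliminated.
Round 4: C 24, D 21. C has a majority (≥23).

C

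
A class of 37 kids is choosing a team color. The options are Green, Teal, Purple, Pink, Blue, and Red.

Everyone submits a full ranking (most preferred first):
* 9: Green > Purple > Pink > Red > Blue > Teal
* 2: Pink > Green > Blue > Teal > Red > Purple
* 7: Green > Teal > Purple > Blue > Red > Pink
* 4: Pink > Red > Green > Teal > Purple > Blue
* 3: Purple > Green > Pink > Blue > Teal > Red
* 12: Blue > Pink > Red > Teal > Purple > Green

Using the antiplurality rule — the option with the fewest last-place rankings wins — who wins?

Last-place votes: Green 12, Teal 9, Purple 2, Pink 7, Blue 4, Red 3.

Purple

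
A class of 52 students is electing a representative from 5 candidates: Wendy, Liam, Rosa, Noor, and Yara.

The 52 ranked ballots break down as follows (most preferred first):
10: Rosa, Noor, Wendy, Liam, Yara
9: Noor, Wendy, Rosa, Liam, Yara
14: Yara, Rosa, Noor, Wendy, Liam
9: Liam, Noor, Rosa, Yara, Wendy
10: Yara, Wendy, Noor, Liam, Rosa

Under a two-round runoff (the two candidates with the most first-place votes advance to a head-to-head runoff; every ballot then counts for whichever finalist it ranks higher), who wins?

Rosa

Round 1 first-place votes: Wendy 0, Liam 9, Rosa 10, Noor 9, Yara 24. Yara and Rosa advance.
Runoff: Yara is ranked above Rosa on 24 ballots, Rosa above Yara on 28.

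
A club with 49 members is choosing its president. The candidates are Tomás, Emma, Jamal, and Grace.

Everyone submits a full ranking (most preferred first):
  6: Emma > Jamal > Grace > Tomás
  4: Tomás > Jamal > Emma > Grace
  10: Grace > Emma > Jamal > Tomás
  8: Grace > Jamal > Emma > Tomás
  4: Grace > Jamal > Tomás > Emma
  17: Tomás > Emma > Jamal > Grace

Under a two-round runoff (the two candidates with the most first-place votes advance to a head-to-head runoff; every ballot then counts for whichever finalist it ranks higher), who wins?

Grace

Round 1 first-place votes: Tomás 21, Emma 6, Jamal 0, Grace 22. Grace and Tomás advance.
Runoff: Grace is ranked above Tomás on 28 ballots, Tomás above Grace on 21.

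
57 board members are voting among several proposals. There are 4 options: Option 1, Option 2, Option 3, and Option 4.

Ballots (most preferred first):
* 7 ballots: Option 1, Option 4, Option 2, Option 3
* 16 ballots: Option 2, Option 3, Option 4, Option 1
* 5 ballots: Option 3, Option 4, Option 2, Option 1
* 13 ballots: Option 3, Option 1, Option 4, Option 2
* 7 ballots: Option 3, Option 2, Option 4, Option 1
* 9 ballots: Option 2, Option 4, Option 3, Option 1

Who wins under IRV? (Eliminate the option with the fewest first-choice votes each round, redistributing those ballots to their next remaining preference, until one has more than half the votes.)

Option 2

Round 1: Option 1 7, Option 2 25, Option 3 25, Option 4 0. Option 4 eliminated.
Round 2: Option 1 7, Option 2 25, Option 3 25. Option 1 eliminated.
Round 3: Option 2 32, Option 3 25. Option 2 has a majority (≥29).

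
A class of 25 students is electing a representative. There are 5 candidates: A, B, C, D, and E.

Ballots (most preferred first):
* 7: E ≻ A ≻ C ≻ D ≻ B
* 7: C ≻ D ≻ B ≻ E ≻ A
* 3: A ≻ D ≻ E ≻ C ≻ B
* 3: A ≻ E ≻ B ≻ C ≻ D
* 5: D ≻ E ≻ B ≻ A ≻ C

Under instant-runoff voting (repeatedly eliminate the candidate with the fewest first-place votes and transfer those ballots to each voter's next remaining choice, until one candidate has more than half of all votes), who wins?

E

Round 1: A 6, B 0, C 7, D 5, E 7. B eliminated.
Round 2: A 6, C 7, D 5, E 7. D eliminated.
Round 3: A 6, C 7, E 12. A eliminated.
Round 4: C 7, E 18. E has a majority (≥13).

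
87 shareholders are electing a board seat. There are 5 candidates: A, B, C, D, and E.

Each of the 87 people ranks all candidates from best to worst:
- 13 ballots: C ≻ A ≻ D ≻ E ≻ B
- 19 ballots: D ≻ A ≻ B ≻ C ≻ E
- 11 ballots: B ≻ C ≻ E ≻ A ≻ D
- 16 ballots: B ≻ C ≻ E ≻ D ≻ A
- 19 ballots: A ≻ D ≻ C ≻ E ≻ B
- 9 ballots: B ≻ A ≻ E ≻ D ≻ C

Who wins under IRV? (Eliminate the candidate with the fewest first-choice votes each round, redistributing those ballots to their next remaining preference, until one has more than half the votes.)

Round 1: A 19, B 36, C 13, D 19, E 0. E eliminated.
Round 2: A 19, B 36, C 13, D 19. C eliminated.
Round 3: A 32, B 36, D 19. D eliminated.
Round 4: A 51, B 36. A has a majority (≥44).

A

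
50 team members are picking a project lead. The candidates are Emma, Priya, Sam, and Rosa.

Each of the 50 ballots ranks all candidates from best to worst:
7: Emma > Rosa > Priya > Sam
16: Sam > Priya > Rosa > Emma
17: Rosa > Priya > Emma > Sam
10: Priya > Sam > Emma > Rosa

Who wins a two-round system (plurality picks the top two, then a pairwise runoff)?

Sam

Round 1 first-place votes: Emma 7, Priya 10, Sam 16, Rosa 17. Rosa and Sam advance.
Runoff: Rosa is ranked above Sam on 24 ballots, Sam above Rosa on 26.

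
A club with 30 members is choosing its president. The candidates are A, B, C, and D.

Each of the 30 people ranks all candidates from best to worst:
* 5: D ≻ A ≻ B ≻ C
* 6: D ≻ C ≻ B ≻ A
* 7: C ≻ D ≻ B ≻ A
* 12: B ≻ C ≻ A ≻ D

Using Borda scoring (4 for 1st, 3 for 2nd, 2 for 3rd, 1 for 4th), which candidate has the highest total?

C

A: 5×3 + 6×1 + 7×1 + 12×2 = 52
B: 5×2 + 6×2 + 7×2 + 12×4 = 84
C: 5×1 + 6×3 + 7×4 + 12×3 = 87
D: 5×4 + 6×4 + 7×3 + 12×1 = 77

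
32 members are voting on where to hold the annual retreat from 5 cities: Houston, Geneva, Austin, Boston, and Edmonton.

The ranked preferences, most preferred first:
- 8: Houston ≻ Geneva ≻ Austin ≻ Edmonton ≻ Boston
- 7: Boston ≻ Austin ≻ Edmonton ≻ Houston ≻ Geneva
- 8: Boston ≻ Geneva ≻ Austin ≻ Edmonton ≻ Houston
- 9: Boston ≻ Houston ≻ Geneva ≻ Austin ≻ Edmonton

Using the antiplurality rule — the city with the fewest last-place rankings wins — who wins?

Austin

Last-place votes: Houston 8, Geneva 7, Austin 0, Boston 8, Edmonton 9.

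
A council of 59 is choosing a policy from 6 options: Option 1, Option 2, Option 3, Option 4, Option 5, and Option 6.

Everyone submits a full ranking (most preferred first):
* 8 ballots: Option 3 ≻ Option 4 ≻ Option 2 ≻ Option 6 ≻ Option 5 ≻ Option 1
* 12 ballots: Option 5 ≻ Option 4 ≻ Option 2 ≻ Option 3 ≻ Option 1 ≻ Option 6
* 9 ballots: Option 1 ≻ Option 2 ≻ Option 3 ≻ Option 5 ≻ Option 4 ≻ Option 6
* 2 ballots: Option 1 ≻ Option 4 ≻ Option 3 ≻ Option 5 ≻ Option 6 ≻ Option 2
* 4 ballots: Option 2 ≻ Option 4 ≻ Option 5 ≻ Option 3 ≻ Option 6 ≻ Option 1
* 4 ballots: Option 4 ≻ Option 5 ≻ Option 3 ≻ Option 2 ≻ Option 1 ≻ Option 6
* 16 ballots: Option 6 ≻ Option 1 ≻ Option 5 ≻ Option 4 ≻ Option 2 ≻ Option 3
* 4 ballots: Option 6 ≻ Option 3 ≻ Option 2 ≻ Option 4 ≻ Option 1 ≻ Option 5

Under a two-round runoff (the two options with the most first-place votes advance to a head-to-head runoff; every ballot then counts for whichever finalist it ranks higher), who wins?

Option 5

Round 1 first-place votes: Option 1 11, Option 2 4, Option 3 8, Option 4 4, Option 5 12, Option 6 20. Option 6 and Option 5 advance.
Runoff: Option 6 is ranked above Option 5 on 28 ballots, Option 5 above Option 6 on 31.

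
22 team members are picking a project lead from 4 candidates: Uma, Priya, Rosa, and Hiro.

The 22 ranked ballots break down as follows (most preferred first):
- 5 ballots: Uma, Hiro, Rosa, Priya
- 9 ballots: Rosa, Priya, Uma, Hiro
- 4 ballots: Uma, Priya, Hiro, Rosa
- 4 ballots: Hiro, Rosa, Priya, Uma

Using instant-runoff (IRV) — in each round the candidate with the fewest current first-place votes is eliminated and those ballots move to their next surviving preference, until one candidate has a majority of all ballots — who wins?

Round 1: Uma 9, Priya 0, Rosa 9, Hiro 4. Priya eliminated.
Round 2: Uma 9, Rosa 9, Hiro 4. Hiro eliminated.
Round 3: Uma 9, Rosa 13. Rosa has a majority (≥12).

Rosa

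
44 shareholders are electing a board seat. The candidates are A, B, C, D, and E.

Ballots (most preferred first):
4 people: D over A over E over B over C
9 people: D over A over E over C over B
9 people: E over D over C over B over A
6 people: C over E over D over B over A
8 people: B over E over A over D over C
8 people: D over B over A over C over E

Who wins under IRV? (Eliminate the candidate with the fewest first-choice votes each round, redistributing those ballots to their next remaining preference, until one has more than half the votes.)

E

Round 1: A 0, B 8, C 6, D 21, E 9. A eliminated.
Round 2: B 8, C 6, D 21, E 9. C eliminated.
Round 3: B 8, D 21, E 15. B eliminated.
Round 4: D 21, E 23. E has a majority (≥23).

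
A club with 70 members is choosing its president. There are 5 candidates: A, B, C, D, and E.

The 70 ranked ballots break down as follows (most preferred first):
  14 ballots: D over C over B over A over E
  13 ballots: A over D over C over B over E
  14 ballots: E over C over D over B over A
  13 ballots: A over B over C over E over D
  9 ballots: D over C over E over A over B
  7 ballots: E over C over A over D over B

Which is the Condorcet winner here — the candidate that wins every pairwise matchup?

D

D vs A: 37–33
D vs B: 57–13
D vs C: 36–34
D vs E: 36–34
D beats every other candidate.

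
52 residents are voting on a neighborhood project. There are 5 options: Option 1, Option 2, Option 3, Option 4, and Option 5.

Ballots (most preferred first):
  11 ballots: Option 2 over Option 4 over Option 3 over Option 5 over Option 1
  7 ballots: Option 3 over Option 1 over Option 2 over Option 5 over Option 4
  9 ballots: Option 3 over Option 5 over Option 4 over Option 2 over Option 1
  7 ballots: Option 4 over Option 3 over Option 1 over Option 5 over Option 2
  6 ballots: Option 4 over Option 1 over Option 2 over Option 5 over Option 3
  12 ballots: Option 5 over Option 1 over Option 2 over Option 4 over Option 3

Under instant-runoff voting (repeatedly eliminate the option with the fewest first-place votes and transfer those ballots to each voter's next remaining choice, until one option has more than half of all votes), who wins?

Option 4

Round 1: Option 1 0, Option 2 11, Option 3 16, Option 4 13, Option 5 12. Option 1 eliminated.
Round 2: Option 2 11, Option 3 16, Option 4 13, Option 5 12. Option 2 eliminated.
Round 3: Option 3 16, Option 4 24, Option 5 12. Option 5 eliminated.
Round 4: Option 3 16, Option 4 36. Option 4 has a majority (≥27).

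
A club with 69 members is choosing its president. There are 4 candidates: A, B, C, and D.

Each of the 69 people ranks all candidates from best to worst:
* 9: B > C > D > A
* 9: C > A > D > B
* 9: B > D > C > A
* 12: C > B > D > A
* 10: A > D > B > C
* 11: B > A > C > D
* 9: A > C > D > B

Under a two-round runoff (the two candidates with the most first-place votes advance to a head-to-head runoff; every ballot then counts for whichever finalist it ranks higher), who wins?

Round 1 first-place votes: A 19, B 29, C 21, D 0. B and C advance.
Runoff: B is ranked above C on 39 ballots, C above B on 30.

B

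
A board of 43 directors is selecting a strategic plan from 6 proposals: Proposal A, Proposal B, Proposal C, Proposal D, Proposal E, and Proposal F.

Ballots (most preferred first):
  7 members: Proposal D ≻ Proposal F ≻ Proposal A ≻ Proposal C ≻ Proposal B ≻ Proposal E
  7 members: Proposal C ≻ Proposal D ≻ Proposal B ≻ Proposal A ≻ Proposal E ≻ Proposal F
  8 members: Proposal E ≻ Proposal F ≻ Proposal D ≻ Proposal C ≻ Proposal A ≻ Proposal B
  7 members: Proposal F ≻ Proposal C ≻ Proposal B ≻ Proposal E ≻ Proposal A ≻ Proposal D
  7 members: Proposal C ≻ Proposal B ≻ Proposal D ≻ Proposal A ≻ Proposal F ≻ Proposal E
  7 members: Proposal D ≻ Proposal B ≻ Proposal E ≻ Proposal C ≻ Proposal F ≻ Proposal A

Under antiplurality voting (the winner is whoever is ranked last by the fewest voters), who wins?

Last-place votes: Proposal A 7, Proposal B 8, Proposal C 0, Proposal D 7, Proposal E 14, Proposal F 7.

Proposal C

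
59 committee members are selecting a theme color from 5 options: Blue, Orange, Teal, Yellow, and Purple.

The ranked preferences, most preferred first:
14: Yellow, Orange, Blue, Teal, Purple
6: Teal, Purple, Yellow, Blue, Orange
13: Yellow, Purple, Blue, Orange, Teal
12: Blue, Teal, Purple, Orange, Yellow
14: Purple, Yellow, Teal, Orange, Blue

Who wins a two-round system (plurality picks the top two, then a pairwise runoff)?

Round 1 first-place votes: Blue 12, Orange 0, Teal 6, Yellow 27, Purple 14. Yellow and Purple advance.
Runoff: Yellow is ranked above Purple on 27 ballots, Purple above Yellow on 32.

Purple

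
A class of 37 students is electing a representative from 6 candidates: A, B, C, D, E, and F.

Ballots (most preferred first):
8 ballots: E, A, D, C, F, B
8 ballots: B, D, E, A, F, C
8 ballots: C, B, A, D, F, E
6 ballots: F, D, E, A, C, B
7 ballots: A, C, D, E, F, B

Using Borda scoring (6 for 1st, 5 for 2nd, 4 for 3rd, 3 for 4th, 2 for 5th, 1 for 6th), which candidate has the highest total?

A: 8×5 + 8×3 + 8×4 + 6×3 + 7×6 = 156
B: 8×1 + 8×6 + 8×5 + 6×1 + 7×1 = 109
C: 8×3 + 8×1 + 8×6 + 6×2 + 7×5 = 127
D: 8×4 + 8×5 + 8×3 + 6×5 + 7×4 = 154
E: 8×6 + 8×4 + 8×1 + 6×4 + 7×3 = 133
F: 8×2 + 8×2 + 8×2 + 6×6 + 7×2 = 98

A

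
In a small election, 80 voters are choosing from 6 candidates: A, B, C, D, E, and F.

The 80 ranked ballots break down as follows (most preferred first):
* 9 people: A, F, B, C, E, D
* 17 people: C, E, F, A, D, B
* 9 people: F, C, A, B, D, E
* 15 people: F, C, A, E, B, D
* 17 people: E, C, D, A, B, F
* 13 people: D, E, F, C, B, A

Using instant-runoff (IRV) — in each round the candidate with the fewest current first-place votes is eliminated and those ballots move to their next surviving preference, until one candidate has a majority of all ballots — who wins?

Round 1: A 9, B 0, C 17, D 13, E 17, F 24. B eliminated.
Round 2: A 9, C 17, D 13, E 17, F 24. A eliminated.
Round 3: C 17, D 13, E 17, F 33. D eliminated.
Round 4: C 17, E 30, F 33. C eliminated.
Round 5: E 47, F 33. E has a majority (≥41).

E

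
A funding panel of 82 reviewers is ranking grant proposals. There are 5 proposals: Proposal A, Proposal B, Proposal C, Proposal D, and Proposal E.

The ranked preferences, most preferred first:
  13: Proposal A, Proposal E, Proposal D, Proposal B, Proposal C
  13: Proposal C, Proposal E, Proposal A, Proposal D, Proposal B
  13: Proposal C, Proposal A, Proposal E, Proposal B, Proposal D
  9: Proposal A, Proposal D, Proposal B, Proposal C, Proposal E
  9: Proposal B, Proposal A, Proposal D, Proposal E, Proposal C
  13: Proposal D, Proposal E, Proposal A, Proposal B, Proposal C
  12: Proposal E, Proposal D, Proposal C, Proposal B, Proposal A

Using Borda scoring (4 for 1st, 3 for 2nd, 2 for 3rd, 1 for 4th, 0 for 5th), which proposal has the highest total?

Proposal A

Proposal A: 13×4 + 13×2 + 13×3 + 9×4 + 9×3 + 13×2 + 12×0 = 206
Proposal B: 13×1 + 13×0 + 13×1 + 9×2 + 9×4 + 13×1 + 12×1 = 105
Proposal C: 13×0 + 13×4 + 13×4 + 9×1 + 9×0 + 13×0 + 12×2 = 137
Proposal D: 13×2 + 13×1 + 13×0 + 9×3 + 9×2 + 13×4 + 12×3 = 172
Proposal E: 13×3 + 13×3 + 13×2 + 9×0 + 9×1 + 13×3 + 12×4 = 200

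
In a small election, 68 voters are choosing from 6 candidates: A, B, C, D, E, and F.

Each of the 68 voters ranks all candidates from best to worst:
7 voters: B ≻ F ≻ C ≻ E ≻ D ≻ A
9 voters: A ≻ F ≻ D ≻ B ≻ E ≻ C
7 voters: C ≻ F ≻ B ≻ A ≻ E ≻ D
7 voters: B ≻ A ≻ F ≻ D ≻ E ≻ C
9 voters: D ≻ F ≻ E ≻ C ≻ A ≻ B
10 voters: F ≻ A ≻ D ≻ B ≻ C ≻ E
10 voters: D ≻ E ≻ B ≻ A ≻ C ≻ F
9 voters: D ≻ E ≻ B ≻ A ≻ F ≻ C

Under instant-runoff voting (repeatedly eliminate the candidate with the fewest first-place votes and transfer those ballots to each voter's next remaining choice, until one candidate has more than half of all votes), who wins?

Round 1: A 9, B 14, C 7, D 28, E 0, F 10. E eliminated.
Round 2: A 9, B 14, C 7, D 28, F 10. C eliminated.
Round 3: A 9, B 14, D 28, F 17. A eliminated.
Round 4: B 14, D 28, F 26. B eliminated.
Round 5: D 28, F 40. F has a majority (≥35).

F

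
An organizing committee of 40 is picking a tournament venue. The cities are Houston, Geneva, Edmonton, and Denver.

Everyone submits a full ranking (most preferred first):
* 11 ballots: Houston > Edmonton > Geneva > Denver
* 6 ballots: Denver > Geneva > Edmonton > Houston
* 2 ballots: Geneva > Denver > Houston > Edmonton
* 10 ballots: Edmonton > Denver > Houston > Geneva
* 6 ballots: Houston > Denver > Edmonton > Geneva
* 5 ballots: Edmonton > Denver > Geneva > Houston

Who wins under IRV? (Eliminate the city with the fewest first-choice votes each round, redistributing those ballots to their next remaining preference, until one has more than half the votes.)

Round 1: Houston 17, Geneva 2, Edmonton 15, Denver 6. Geneva eliminated.
Round 2: Houston 17, Edmonton 15, Denver 8. Denver eliminated.
Round 3: Houston 19, Edmonton 21. Edmonton has a majority (≥21).

Edmonton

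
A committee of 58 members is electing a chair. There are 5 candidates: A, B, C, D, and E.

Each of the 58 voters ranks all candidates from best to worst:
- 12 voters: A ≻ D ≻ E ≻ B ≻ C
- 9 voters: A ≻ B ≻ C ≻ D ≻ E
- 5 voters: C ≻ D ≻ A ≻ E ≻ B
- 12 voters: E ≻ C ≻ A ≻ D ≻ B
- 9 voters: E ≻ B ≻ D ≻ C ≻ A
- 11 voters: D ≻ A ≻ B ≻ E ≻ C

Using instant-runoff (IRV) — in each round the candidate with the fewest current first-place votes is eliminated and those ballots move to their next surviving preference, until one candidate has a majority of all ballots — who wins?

Round 1: A 21, B 0, C 5, D 11, E 21. B eliminated.
Round 2: A 21, C 5, D 11, E 21. C eliminated.
Round 3: A 21, D 16, E 21. D eliminated.
Round 4: A 37, E 21. A has a majority (≥30).

A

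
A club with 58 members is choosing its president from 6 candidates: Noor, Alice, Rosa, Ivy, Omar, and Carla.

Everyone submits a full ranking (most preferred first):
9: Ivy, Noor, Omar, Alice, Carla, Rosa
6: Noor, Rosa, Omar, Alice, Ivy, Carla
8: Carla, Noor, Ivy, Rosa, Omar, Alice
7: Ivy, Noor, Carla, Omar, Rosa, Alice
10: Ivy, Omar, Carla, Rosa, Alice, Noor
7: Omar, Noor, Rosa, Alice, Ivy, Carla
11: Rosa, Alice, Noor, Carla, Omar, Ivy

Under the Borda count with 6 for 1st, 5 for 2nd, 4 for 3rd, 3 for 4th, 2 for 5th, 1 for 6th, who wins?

Noor: 9×5 + 6×6 + 8×5 + 7×5 + 10×1 + 7×5 + 11×4 = 245
Alice: 9×3 + 6×3 + 8×1 + 7×1 + 10×2 + 7×3 + 11×5 = 156
Rosa: 9×1 + 6×5 + 8×3 + 7×2 + 10×3 + 7×4 + 11×6 = 201
Ivy: 9×6 + 6×2 + 8×4 + 7×6 + 10×6 + 7×2 + 11×1 = 225
Omar: 9×4 + 6×4 + 8×2 + 7×3 + 10×5 + 7×6 + 11×2 = 211
Carla: 9×2 + 6×1 + 8×6 + 7×4 + 10×4 + 7×1 + 11×3 = 180

Noor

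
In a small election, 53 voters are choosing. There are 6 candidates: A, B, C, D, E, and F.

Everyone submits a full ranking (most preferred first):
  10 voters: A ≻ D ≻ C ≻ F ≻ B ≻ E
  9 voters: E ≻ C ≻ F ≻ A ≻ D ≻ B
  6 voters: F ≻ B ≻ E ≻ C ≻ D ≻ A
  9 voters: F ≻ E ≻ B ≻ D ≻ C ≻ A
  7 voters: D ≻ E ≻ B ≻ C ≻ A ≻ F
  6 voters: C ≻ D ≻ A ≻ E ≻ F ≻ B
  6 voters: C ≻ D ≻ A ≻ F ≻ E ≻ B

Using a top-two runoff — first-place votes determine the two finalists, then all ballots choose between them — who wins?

C

Round 1 first-place votes: A 10, B 0, C 12, D 7, E 9, F 15. F and C advance.
Runoff: F is ranked above C on 15 ballots, C above F on 38.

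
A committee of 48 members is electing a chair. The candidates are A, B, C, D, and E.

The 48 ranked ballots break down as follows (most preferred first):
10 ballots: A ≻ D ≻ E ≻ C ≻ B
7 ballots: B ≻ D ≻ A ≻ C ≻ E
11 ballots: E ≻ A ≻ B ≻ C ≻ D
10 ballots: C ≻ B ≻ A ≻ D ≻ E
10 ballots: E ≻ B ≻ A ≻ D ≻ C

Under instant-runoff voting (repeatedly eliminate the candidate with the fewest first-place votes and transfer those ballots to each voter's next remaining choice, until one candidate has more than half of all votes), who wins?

Round 1: A 10, B 7, C 10, D 0, E 21. D eliminated.
Round 2: A 10, B 7, C 10, E 21. B eliminated.
Round 3: A 17, C 10, E 21. C eliminated.
Round 4: A 27, E 21. A has a majority (≥25).

A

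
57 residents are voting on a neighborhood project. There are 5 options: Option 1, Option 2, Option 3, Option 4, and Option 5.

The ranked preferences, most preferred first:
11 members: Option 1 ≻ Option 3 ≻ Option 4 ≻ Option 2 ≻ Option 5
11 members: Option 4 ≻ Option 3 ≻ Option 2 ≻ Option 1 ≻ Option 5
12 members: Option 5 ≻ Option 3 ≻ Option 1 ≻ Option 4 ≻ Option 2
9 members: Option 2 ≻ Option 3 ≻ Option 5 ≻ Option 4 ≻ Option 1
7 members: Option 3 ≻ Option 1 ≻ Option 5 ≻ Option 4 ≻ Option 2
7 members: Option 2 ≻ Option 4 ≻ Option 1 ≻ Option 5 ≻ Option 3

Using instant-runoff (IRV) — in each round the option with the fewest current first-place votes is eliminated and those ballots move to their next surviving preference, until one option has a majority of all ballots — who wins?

Round 1: Option 1 11, Option 2 16, Option 3 7, Option 4 11, Option 5 12. Option 3 eliminated.
Round 2: Option 1 18, Option 2 16, Option 4 11, Option 5 12. Option 4 eliminated.
Round 3: Option 1 18, Option 2 27, Option 5 12. Option 5 eliminated.
Round 4: Option 1 30, Option 2 27. Option 1 has a majority (≥29).

Option 1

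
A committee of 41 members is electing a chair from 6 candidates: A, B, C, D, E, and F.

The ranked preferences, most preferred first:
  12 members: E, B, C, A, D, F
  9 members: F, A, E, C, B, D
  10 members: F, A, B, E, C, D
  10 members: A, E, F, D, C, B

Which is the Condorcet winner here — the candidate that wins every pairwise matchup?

A vs B: 29–12
A vs C: 29–12
A vs D: 41–0
A vs E: 29–12
A vs F: 22–19
A beats every other candidate.

A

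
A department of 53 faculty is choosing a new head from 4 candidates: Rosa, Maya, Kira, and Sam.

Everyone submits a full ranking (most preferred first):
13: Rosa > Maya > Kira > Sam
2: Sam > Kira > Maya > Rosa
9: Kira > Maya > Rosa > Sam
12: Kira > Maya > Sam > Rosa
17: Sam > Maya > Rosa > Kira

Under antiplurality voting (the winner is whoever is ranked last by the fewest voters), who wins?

Maya

Last-place votes: Rosa 14, Maya 0, Kira 17, Sam 22.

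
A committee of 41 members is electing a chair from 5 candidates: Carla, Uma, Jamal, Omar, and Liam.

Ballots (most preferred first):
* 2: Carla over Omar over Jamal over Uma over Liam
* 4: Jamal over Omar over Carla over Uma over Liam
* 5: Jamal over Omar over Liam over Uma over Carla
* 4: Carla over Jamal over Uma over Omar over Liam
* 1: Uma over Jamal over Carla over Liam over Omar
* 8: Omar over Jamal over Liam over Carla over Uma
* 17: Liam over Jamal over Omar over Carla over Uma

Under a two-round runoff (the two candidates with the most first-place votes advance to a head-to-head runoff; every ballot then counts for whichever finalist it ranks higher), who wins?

Round 1 first-place votes: Carla 6, Uma 1, Jamal 9, Omar 8, Liam 17. Liam and Jamal advance.
Runoff: Liam is ranked above Jamal on 17 ballots, Jamal above Liam on 24.

Jamal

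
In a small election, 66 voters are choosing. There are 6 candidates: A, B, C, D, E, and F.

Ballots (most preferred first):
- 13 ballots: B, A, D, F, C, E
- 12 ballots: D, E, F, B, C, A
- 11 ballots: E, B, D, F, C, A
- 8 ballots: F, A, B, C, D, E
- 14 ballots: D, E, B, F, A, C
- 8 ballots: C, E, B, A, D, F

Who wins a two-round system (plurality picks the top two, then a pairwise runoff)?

B

Round 1 first-place votes: A 0, B 13, C 8, D 26, E 11, F 8. D and B advance.
Runoff: D is ranked above B on 26 ballots, B above D on 40.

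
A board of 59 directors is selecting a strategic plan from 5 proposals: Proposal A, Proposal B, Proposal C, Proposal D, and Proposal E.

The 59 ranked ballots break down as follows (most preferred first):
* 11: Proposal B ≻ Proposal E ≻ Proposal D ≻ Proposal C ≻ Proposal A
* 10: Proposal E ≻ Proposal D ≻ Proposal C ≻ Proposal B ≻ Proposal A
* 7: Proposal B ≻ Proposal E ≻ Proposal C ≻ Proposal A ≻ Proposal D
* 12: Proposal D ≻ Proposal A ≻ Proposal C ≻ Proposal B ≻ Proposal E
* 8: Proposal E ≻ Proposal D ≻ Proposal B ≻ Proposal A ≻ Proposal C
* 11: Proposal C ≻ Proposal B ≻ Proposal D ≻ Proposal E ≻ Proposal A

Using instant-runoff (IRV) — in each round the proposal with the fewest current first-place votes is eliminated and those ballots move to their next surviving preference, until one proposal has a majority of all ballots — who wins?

Proposal B

Round 1: Proposal A 0, Proposal B 18, Proposal C 11, Proposal D 12, Proposal E 18. Proposal A eliminated.
Round 2: Proposal B 18, Proposal C 11, Proposal D 12, Proposal E 18. Proposal C eliminated.
Round 3: Proposal B 29, Proposal D 12, Proposal E 18. Proposal D eliminated.
Round 4: Proposal B 41, Proposal E 18. Proposal B has a majority (≥30).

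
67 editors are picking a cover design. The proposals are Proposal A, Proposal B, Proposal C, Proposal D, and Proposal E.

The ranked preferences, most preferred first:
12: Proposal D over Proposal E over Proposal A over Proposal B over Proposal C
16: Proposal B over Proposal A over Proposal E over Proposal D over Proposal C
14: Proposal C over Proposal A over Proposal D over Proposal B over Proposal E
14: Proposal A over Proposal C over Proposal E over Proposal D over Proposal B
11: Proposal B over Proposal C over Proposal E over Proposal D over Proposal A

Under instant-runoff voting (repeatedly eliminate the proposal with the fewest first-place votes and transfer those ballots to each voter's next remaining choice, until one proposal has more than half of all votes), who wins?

Proposal A

Round 1: Proposal A 14, Proposal B 27, Proposal C 14, Proposal D 12, Proposal E 0. Proposal E eliminated.
Round 2: Proposal A 14, Proposal B 27, Proposal C 14, Proposal D 12. Proposal D eliminated.
Round 3: Proposal A 26, Proposal B 27, Proposal C 14. Proposal C eliminated.
Round 4: Proposal A 40, Proposal B 27. Proposal A has a majority (≥34).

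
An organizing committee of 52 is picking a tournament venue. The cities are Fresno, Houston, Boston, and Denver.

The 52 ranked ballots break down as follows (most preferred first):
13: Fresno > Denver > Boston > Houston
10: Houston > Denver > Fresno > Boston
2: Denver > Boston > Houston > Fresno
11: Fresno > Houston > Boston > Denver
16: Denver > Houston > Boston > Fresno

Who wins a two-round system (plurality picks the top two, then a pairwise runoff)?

Denver

Round 1 first-place votes: Fresno 24, Houston 10, Boston 0, Denver 18. Fresno and Denver advance.
Runoff: Fresno is ranked above Denver on 24 ballots, Denver above Fresno on 28.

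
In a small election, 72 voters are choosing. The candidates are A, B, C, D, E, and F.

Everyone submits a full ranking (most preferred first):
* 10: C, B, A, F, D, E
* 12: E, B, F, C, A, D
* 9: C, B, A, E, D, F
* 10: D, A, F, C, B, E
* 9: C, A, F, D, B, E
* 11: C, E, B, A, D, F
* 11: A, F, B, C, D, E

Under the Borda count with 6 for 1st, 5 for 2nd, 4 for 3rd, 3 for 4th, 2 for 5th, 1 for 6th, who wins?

C

A: 10×4 + 12×2 + 9×4 + 10×5 + 9×5 + 11×3 + 11×6 = 294
B: 10×5 + 12×5 + 9×5 + 10×2 + 9×2 + 11×4 + 11×4 = 281
C: 10×6 + 12×3 + 9×6 + 10×3 + 9×6 + 11×6 + 11×3 = 333
D: 10×2 + 12×1 + 9×2 + 10×6 + 9×3 + 11×2 + 11×2 = 181
E: 10×1 + 12×6 + 9×3 + 10×1 + 9×1 + 11×5 + 11×1 = 194
F: 10×3 + 12×4 + 9×1 + 10×4 + 9×4 + 11×1 + 11×5 = 229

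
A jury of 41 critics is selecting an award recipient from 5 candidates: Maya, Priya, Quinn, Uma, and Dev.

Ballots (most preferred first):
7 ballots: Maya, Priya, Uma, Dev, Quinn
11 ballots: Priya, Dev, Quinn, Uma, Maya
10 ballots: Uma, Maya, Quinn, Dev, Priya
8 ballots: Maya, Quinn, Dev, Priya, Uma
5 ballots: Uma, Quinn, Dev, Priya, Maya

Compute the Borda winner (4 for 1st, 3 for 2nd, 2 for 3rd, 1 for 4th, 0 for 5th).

Maya: 7×4 + 11×0 + 10×3 + 8×4 + 5×0 = 90
Priya: 7×3 + 11×4 + 10×0 + 8×1 + 5×1 = 78
Quinn: 7×0 + 11×2 + 10×2 + 8×3 + 5×3 = 81
Uma: 7×2 + 11×1 + 10×4 + 8×0 + 5×4 = 85
Dev: 7×1 + 11×3 + 10×1 + 8×2 + 5×2 = 76

Maya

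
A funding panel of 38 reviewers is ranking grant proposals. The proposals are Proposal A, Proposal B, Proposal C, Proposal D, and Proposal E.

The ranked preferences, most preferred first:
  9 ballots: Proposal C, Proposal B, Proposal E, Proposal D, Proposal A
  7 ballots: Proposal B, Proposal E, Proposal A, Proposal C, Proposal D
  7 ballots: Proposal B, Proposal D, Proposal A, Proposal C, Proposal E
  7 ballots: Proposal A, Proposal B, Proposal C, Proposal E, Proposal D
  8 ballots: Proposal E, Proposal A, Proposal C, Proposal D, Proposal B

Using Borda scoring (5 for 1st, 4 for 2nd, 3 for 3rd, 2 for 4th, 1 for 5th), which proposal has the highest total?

Proposal B

Proposal A: 9×1 + 7×3 + 7×3 + 7×5 + 8×4 = 118
Proposal B: 9×4 + 7×5 + 7×5 + 7×4 + 8×1 = 142
Proposal C: 9×5 + 7×2 + 7×2 + 7×3 + 8×3 = 118
Proposal D: 9×2 + 7×1 + 7×4 + 7×1 + 8×2 = 76
Proposal E: 9×3 + 7×4 + 7×1 + 7×2 + 8×5 = 116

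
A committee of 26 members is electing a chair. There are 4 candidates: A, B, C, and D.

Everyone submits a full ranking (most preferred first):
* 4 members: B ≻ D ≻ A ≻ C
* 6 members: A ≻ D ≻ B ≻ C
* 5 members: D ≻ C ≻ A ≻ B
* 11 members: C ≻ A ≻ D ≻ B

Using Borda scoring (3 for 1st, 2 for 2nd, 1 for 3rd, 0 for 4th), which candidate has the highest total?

A

A: 4×1 + 6×3 + 5×1 + 11×2 = 49
B: 4×3 + 6×1 + 5×0 + 11×0 = 18
C: 4×0 + 6×0 + 5×2 + 11×3 = 43
D: 4×2 + 6×2 + 5×3 + 11×1 = 46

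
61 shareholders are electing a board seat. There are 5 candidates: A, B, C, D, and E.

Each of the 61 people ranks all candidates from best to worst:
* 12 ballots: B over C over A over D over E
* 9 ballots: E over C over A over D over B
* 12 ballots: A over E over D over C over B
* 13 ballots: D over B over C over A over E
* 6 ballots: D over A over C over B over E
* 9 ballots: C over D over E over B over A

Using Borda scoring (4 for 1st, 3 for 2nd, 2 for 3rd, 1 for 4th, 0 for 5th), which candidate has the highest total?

A: 12×2 + 9×2 + 12×4 + 13×1 + 6×3 + 9×0 = 121
B: 12×4 + 9×0 + 12×0 + 13×3 + 6×1 + 9×1 = 102
C: 12×3 + 9×3 + 12×1 + 13×2 + 6×2 + 9×4 = 149
D: 12×1 + 9×1 + 12×2 + 13×4 + 6×4 + 9×3 = 148
E: 12×0 + 9×4 + 12×3 + 13×0 + 6×0 + 9×2 = 90

C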